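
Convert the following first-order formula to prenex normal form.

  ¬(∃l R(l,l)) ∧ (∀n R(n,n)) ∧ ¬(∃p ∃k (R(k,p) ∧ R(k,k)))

Push ¬ through the quantifiers and connectives to reach negation normal form:
  (∀l ¬R(l,l)) ∧ (∀n R(n,n)) ∧ (∀p ∀k (¬R(k,p) ∨ ¬R(k,k)))
All bound variables are already distinct, so no renaming is needed.
Extract every quantifier outward, since the variables are now distinct and don't occur free across branches:
  ∀l ∀n ∀p ∀k (¬R(l,l) ∧ R(n,n) ∧ (¬R(k,p) ∨ ¬R(k,k)))

∀l ∀n ∀p ∀k (¬R(l,l) ∧ R(n,n) ∧ (¬R(k,p) ∨ ¬R(k,k)))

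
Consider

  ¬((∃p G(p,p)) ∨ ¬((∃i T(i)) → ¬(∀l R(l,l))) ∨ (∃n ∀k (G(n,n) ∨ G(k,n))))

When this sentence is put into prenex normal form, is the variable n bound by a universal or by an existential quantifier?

Eliminate → and ↔ using ¬ and ∨.
  ¬((∃p G(p,p)) ∨ ¬(¬(∃i T(i)) ∨ ¬(∀l R(l,l))) ∨ (∃n ∀k (G(n,n) ∨ G(k,n))))
Push ¬ through the quantifiers and connectives to reach negation normal form:
  (∀p ¬G(p,p)) ∧ ((∀i ¬T(i)) ∨ (∃l ¬R(l,l))) ∧ (∀n ∃k (¬G(n,n) ∧ ¬G(k,n)))
All bound variables are already distinct, so no renaming is needed.
Finally move all quantifiers to the prefix:
  ∀p ∀i ∃l ∀n ∃k (¬G(p,p) ∧ (¬T(i) ∨ ¬R(l,l)) ∧ ¬G(n,n) ∧ ¬G(k,n))
The quantifier ∃n sits under an odd number of negations (counting the antecedent side of each →), so it flips to ∀n.

universal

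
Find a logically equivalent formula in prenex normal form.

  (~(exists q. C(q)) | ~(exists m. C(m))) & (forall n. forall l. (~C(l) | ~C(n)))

Push ¬ through the quantifiers and connectives to reach negation normal form:
  ((forall q. ~C(q)) | (forall m. ~C(m))) & (forall n. forall l. (~C(l) | ~C(n)))
All bound variables are already distinct, so no renaming is needed.
Finally move all quantifiers to the prefix:
  forall q. forall m. forall n. forall l. ((~C(q) | ~C(m)) & (~C(l) | ~C(n)))

forall q. forall m. forall n. forall l. ((~C(q) | ~C(m)) & (~C(l) | ~C(n)))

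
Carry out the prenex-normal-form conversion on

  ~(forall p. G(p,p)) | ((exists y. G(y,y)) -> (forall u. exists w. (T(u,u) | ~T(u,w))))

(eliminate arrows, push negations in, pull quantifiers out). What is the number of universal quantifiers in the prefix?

2

First replace A → B with ¬A ∨ B.
  ~(forall p. G(p,p)) | ~(exists y. G(y,y)) | (forall u. exists w. (T(u,u) | ~T(u,w)))
Move each ¬ inward, flipping quantifiers it crosses:
  (exists p. ~G(p,p)) | (forall y. ~G(y,y)) | (forall u. exists w. (T(u,u) | ~T(u,w)))
Pull the quantifiers to the front (each side's bound variable is not free in the other side):
  exists p. forall y. forall u. exists w. (~G(p,p) | ~G(y,y) | T(u,u) | ~T(u,w))
The prefix is exists p forall y forall u exists w: 2 universal, 2 existential.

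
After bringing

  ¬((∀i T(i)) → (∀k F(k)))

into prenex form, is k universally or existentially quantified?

Rewrite implications/biconditionals: A → B as ¬A ∨ B.
  ¬(¬(∀i T(i)) ∨ (∀k F(k)))
Drive negations inward (¬∀x A ≡ ∃x ¬A, ¬∃x A ≡ ∀x ¬A, De Morgan for ∧/∨):
  (∀i T(i)) ∧ (∃k ¬F(k))
Finally move all quantifiers to the prefix:
  ∀i ∃k (T(i) ∧ ¬F(k))
The quantifier ∀k sits under an odd number of negations (counting the antecedent side of each →), so it flips to ∃k.

existential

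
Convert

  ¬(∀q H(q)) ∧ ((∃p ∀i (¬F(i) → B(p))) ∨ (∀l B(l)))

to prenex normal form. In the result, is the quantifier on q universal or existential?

First replace A → B with ¬A ∨ B.
  ¬(∀q H(q)) ∧ ((∃p ∀i (¬¬F(i) ∨ B(p))) ∨ (∀l B(l)))
Move each ¬ inward, flipping quantifiers it crosses:
  (∃q ¬H(q)) ∧ ((∃p ∀i (F(i) ∨ B(p))) ∨ (∀l B(l)))
All bound variables are already distinct, so no renaming is needed.
Finally move all quantifiers to the prefix:
  ∃q ∃p ∀i ∀l (¬H(q) ∧ (F(i) ∨ B(p) ∨ B(l)))
The quantifier ∀q sits under an odd number of negations (counting the antecedent side of each →), so it flips to ∃q.

existential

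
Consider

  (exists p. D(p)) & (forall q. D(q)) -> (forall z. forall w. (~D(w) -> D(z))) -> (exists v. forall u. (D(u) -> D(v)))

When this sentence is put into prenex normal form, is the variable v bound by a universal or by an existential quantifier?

existential

Eliminate → and ↔ using ¬ and ∨.
  ~((exists p. D(p)) & (forall q. D(q))) | ~(forall z. forall w. (~~D(w) | D(z))) | (exists v. forall u. (~D(u) | D(v)))
Move each ¬ inward, flipping quantifiers it crosses:
  (forall p. ~D(p)) | (exists q. ~D(q)) | (exists z. exists w. (~D(w) & ~D(z))) | (exists v. forall u. (~D(u) | D(v)))
Pull the quantifiers to the front (each side's bound variable is not free in the other side):
  forall p. exists q. exists z. exists w. exists v. forall u. (~D(p) | ~D(q) | ~D(w) & ~D(z) | ~D(u) | D(v))
The quantifier exists v sits under an even number of negations (counting the antecedent side of each →), so it remains existential.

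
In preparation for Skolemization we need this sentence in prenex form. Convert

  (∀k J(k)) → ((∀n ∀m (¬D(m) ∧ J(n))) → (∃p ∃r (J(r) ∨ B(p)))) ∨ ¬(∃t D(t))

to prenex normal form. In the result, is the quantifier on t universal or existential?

First replace A → B with ¬A ∨ B.
  ¬(∀k J(k)) ∨ ¬(∀n ∀m (¬D(m) ∧ J(n))) ∨ (∃p ∃r (J(r) ∨ B(p))) ∨ ¬(∃t D(t))
Move each ¬ inward, flipping quantifiers it crosses:
  (∃k ¬J(k)) ∨ (∃n ∃m (D(m) ∨ ¬J(n))) ∨ (∃p ∃r (J(r) ∨ B(p))) ∨ (∀t ¬D(t))
Pull the quantifiers to the front (each side's bound variable is not free in the other side):
  ∃k ∃n ∃m ∃p ∃r ∀t (¬J(k) ∨ D(m) ∨ ¬J(n) ∨ J(r) ∨ B(p) ∨ ¬D(t))
The quantifier ∃t sits under an odd number of negations (counting the antecedent side of each →), so it flips to ∀t.

universal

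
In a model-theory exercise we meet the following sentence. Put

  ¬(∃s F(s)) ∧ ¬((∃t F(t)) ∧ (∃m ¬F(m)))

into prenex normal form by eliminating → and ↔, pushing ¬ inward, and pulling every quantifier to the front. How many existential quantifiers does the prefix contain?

Push ¬ through the quantifiers and connectives to reach negation normal form:
  (∀s ¬F(s)) ∧ ((∀t ¬F(t)) ∨ (∀m F(m)))
All bound variables are already distinct, so no renaming is needed.
Extract every quantifier outward, since the variables are now distinct and don't occur free across branches:
  ∀s ∀t ∀m (¬F(s) ∧ (¬F(t) ∨ F(m)))
The prefix is ∀s ∀t ∀m: 3 universal, 0 existential.

0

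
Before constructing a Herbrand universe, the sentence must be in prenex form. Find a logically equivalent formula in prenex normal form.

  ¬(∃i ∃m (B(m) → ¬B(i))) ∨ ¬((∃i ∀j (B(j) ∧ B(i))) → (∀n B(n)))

∀i ∀m ∃r ∀j ∃n (B(m) ∧ B(i) ∨ B(j) ∧ B(r) ∧ ¬B(n))

First replace A → B with ¬A ∨ B.
  ¬(∃i ∃m (¬B(m) ∨ ¬B(i))) ∨ ¬(¬(∃i ∀j (B(j) ∧ B(i))) ∨ (∀n B(n)))
Drive negations inward (¬∀x A ≡ ∃x ¬A, ¬∃x A ≡ ∀x ¬A, De Morgan for ∧/∨):
  (∀i ∀m (B(m) ∧ B(i))) ∨ (∃i ∀j (B(j) ∧ B(i))) ∧ (∃n ¬B(n))
Rename bound variables to avoid capture: i↦r.
  (∀i ∀m (B(m) ∧ B(i))) ∨ (∃r ∀j (B(j) ∧ B(r))) ∧ (∃n ¬B(n))
Finally move all quantifiers to the prefix:
  ∀i ∀m ∃r ∀j ∃n (B(m) ∧ B(i) ∨ B(j) ∧ B(r) ∧ ¬B(n))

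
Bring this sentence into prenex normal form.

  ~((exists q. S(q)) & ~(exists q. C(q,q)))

forall q. exists s. (~S(q) | C(s,s))

Drive negations inward (¬∀x A ≡ ∃x ¬A, ¬∃x A ≡ ∀x ¬A, De Morgan for ∧/∨):
  (forall q. ~S(q)) | (exists q. C(q,q))
Standardize variables apart so no two quantifiers bind the same name: q↦s.
  (forall q. ~S(q)) | (exists s. C(s,s))
Pull the quantifiers to the front (each side's bound variable is not free in the other side):
  forall q. exists s. (~S(q) | C(s,s))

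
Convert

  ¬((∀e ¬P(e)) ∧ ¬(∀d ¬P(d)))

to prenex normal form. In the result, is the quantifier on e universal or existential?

Drive negations inward (¬∀x A ≡ ∃x ¬A, ¬∃x A ≡ ∀x ¬A, De Morgan for ∧/∨):
  (∃e P(e)) ∨ (∀d ¬P(d))
Finally move all quantifiers to the prefix:
  ∃e ∀d (P(e) ∨ ¬P(d))
The quantifier ∀e sits under an odd number of negations, so it flips to ∃e.

existential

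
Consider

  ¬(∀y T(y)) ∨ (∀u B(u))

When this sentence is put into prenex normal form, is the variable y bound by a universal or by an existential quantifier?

existential

Drive negations inward (¬∀x A ≡ ∃x ¬A, ¬∃x A ≡ ∀x ¬A, De Morgan for ∧/∨):
  (∃y ¬T(y)) ∨ (∀u B(u))
Pull the quantifiers to the front (each side's bound variable is not free in the other side):
  ∃y ∀u (¬T(y) ∨ B(u))
The quantifier ∀y sits under an odd number of negations, so it flips to ∃y.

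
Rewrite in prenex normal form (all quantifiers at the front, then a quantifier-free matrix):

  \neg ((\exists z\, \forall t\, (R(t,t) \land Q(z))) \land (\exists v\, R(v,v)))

\forall z\, \exists t\, \forall v\, (\neg R(t,t) \lor \neg Q(z) \lor \neg R(v,v))

Move each ¬ inward, flipping quantifiers it crosses:
  (\forall z\, \exists t\, (\neg R(t,t) \lor \neg Q(z))) \lor (\forall v\, \neg R(v,v))
Pull the quantifiers to the front (each side's bound variable is not free in the other side):
  \forall z\, \exists t\, \forall v\, (\neg R(t,t) \lor \neg Q(z) \lor \neg R(v,v))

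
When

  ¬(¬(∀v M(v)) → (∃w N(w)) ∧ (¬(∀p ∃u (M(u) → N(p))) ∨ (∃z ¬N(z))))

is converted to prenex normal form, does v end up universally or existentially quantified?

Eliminate → and ↔ using ¬ and ∨.
  ¬(¬¬(∀v M(v)) ∨ (∃w N(w)) ∧ (¬(∀p ∃u (¬M(u) ∨ N(p))) ∨ (∃z ¬N(z))))
Drive negations inward (¬∀x A ≡ ∃x ¬A, ¬∃x A ≡ ∀x ¬A, De Morgan for ∧/∨):
  (∃v ¬M(v)) ∧ ((∀w ¬N(w)) ∨ (∀p ∃u (¬M(u) ∨ N(p))) ∧ (∀z N(z)))
All bound variables are already distinct, so no renaming is needed.
Pull the quantifiers to the front (each side's bound variable is not free in the other side):
  ∃v ∀w ∀p ∃u ∀z (¬M(v) ∧ (¬N(w) ∨ (¬M(u) ∨ N(p)) ∧ N(z)))
The quantifier ∀v sits under an odd number of negations (counting the antecedent side of each →), so it flips to ∃v.

existential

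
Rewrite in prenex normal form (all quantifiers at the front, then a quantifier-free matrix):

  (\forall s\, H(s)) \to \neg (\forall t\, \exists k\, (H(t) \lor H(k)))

Eliminate → and ↔ using ¬ and ∨.
  \neg (\forall s\, H(s)) \lor \neg (\forall t\, \exists k\, (H(t) \lor H(k)))
Move each ¬ inward, flipping quantifiers it crosses:
  (\exists s\, \neg H(s)) \lor (\exists t\, \forall k\, (\neg H(t) \land \neg H(k)))
All bound variables are already distinct, so no renaming is needed.
Extract every quantifier outward, since the variables are now distinct and don't occur free across branches:
  \exists s\, \exists t\, \forall k\, (\neg H(s) \lor \neg H(t) \land \neg H(k))

\exists s\, \exists t\, \forall k\, (\neg H(s) \lor \neg H(t) \land \neg H(k))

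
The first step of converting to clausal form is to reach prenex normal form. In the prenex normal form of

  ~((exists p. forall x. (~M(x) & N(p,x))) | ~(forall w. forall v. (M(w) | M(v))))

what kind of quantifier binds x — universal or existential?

Push ¬ through the quantifiers and connectives to reach negation normal form:
  (forall p. exists x. (M(x) | ~N(p,x))) & (forall w. forall v. (M(w) | M(v)))
Finally move all quantifiers to the prefix:
  forall p. exists x. forall w. forall v. ((M(x) | ~N(p,x)) & (M(w) | M(v)))
The quantifier forall x sits under an odd number of negations, so it flips to exists x.

existential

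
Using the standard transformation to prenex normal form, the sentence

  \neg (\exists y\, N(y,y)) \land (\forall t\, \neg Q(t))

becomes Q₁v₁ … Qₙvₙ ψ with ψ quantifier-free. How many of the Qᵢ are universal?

Move each ¬ inward, flipping quantifiers it crosses:
  (\forall y\, \neg N(y,y)) \land (\forall t\, \neg Q(t))
All bound variables are already distinct, so no renaming is needed.
Finally move all quantifiers to the prefix:
  \forall y\, \forall t\, (\neg N(y,y) \land \neg Q(t))
The prefix is \forall y \forall t: 2 universal, 0 existential.

2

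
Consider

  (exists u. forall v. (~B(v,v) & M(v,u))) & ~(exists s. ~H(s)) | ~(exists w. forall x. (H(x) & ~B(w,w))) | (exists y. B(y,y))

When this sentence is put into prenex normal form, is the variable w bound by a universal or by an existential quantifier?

universal

Push ¬ through the quantifiers and connectives to reach negation normal form:
  (exists u. forall v. (~B(v,v) & M(v,u))) & (forall s. H(s)) | (forall w. exists x. (~H(x) | B(w,w))) | (exists y. B(y,y))
All bound variables are already distinct, so no renaming is needed.
Pull the quantifiers to the front (each side's bound variable is not free in the other side):
  exists u. forall v. forall s. forall w. exists x. exists y. (~B(v,v) & M(v,u) & H(s) | ~H(x) | B(w,w) | B(y,y))
The quantifier exists w sits under an odd number of negations, so it flips to forall w.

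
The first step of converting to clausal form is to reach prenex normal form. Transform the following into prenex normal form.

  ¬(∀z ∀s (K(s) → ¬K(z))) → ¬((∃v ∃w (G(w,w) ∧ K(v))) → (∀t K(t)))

∀z ∀s ∃v ∃w ∃t (¬K(s) ∨ ¬K(z) ∨ G(w,w) ∧ K(v) ∧ ¬K(t))

Rewrite implications/biconditionals: A → B as ¬A ∨ B.
  ¬¬(∀z ∀s (¬K(s) ∨ ¬K(z))) ∨ ¬(¬(∃v ∃w (G(w,w) ∧ K(v))) ∨ (∀t K(t)))
Move each ¬ inward, flipping quantifiers it crosses:
  (∀z ∀s (¬K(s) ∨ ¬K(z))) ∨ (∃v ∃w (G(w,w) ∧ K(v))) ∧ (∃t ¬K(t))
All bound variables are already distinct, so no renaming is needed.
Extract every quantifier outward, since the variables are now distinct and don't occur free across branches:
  ∀z ∀s ∃v ∃w ∃t (¬K(s) ∨ ¬K(z) ∨ G(w,w) ∧ K(v) ∧ ¬K(t))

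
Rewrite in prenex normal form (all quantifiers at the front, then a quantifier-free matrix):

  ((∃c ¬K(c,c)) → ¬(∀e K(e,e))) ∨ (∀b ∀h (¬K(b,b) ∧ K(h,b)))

Rewrite implications/biconditionals: A → B as ¬A ∨ B.
  ¬(∃c ¬K(c,c)) ∨ ¬(∀e K(e,e)) ∨ (∀b ∀h (¬K(b,b) ∧ K(h,b)))
Drive negations inward (¬∀x A ≡ ∃x ¬A, ¬∃x A ≡ ∀x ¬A, De Morgan for ∧/∨):
  (∀c K(c,c)) ∨ (∃e ¬K(e,e)) ∨ (∀b ∀h (¬K(b,b) ∧ K(h,b)))
All bound variables are already distinct, so no renaming is needed.
Finally move all quantifiers to the prefix:
  ∀c ∃e ∀b ∀h (K(c,c) ∨ ¬K(e,e) ∨ ¬K(b,b) ∧ K(h,b))

∀c ∃e ∀b ∀h (K(c,c) ∨ ¬K(e,e) ∨ ¬K(b,b) ∧ K(h,b))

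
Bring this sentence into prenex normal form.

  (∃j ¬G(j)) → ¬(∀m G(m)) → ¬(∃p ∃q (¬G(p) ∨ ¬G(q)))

∀j ∀m ∀p ∀q (G(j) ∨ G(m) ∨ G(p) ∧ G(q))

Rewrite implications/biconditionals: A → B as ¬A ∨ B.
  ¬(∃j ¬G(j)) ∨ ¬¬(∀m G(m)) ∨ ¬(∃p ∃q (¬G(p) ∨ ¬G(q)))
Push ¬ through the quantifiers and connectives to reach negation normal form:
  (∀j G(j)) ∨ (∀m G(m)) ∨ (∀p ∀q (G(p) ∧ G(q)))
All bound variables are already distinct, so no renaming is needed.
Finally move all quantifiers to the prefix:
  ∀j ∀m ∀p ∀q (G(j) ∨ G(m) ∨ G(p) ∧ G(q))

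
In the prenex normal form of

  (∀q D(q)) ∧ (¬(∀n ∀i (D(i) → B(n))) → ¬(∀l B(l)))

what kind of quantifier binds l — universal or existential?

First replace A → B with ¬A ∨ B.
  (∀q D(q)) ∧ (¬¬(∀n ∀i (¬D(i) ∨ B(n))) ∨ ¬(∀l B(l)))
Drive negations inward (¬∀x A ≡ ∃x ¬A, ¬∃x A ≡ ∀x ¬A, De Morgan for ∧/∨):
  (∀q D(q)) ∧ ((∀n ∀i (¬D(i) ∨ B(n))) ∨ (∃l ¬B(l)))
All bound variables are already distinct, so no renaming is needed.
Extract every quantifier outward, since the variables are now distinct and don't occur free across branches:
  ∀q ∀n ∀i ∃l (D(q) ∧ (¬D(i) ∨ B(n) ∨ ¬B(l)))
The quantifier ∀l sits under an odd number of negations (counting the antecedent side of each →), so it flips to ∃l.

existential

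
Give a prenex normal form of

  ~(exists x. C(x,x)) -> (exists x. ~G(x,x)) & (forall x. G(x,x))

exists x. exists z. forall v1. (C(x,x) | ~G(z,z) & G(v1,v1))

First replace A → B with ¬A ∨ B.
  ~~(exists x. C(x,x)) | (exists x. ~G(x,x)) & (forall x. G(x,x))
Drive negations inward (¬∀x A ≡ ∃x ¬A, ¬∃x A ≡ ∀x ¬A, De Morgan for ∧/∨):
  (exists x. C(x,x)) | (exists x. ~G(x,x)) & (forall x. G(x,x))
Standardize variables apart so no two quantifiers bind the same name: x↦z, x↦v1.
  (exists x. C(x,x)) | (exists z. ~G(z,z)) & (forall v1. G(v1,v1))
Pull the quantifiers to the front (each side's bound variable is not free in the other side):
  exists x. exists z. forall v1. (C(x,x) | ~G(z,z) & G(v1,v1))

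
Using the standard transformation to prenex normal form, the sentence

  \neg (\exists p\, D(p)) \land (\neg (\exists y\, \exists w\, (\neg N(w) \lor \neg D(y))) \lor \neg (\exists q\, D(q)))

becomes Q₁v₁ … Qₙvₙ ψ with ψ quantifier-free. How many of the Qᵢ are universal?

Push ¬ through the quantifiers and connectives to reach negation normal form:
  (\forall p\, \neg D(p)) \land ((\forall y\, \forall w\, (N(w) \land D(y))) \lor (\forall q\, \neg D(q)))
All bound variables are already distinct, so no renaming is needed.
Pull the quantifiers to the front (each side's bound variable is not free in the other side):
  \forall p\, \forall y\, \forall w\, \forall q\, (\neg D(p) \land (N(w) \land D(y) \lor \neg D(q)))
The prefix is \forall p \forall y \forall w \forall q: 4 universal, 0 existential.

4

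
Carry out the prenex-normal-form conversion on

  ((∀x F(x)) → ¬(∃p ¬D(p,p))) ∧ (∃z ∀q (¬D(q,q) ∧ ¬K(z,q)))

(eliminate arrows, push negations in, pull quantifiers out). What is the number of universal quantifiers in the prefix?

Rewrite implications/biconditionals: A → B as ¬A ∨ B.
  (¬(∀x F(x)) ∨ ¬(∃p ¬D(p,p))) ∧ (∃z ∀q (¬D(q,q) ∧ ¬K(z,q)))
Move each ¬ inward, flipping quantifiers it crosses:
  ((∃x ¬F(x)) ∨ (∀p D(p,p))) ∧ (∃z ∀q (¬D(q,q) ∧ ¬K(z,q)))
All bound variables are already distinct, so no renaming is needed.
Pull the quantifiers to the front (each side's bound variable is not free in the other side):
  ∃x ∀p ∃z ∀q ((¬F(x) ∨ D(p,p)) ∧ ¬D(q,q) ∧ ¬K(z,q))
The prefix is ∃x ∀p ∃z ∀q: 2 universal, 2 existential.

2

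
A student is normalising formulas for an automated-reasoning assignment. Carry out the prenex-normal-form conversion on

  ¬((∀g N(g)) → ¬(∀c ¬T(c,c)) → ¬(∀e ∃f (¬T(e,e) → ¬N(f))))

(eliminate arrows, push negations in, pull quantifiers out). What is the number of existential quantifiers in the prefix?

2

Rewrite implications/biconditionals: A → B as ¬A ∨ B.
  ¬(¬(∀g N(g)) ∨ ¬¬(∀c ¬T(c,c)) ∨ ¬(∀e ∃f (¬¬T(e,e) ∨ ¬N(f))))
Push ¬ through the quantifiers and connectives to reach negation normal form:
  (∀g N(g)) ∧ (∃c T(c,c)) ∧ (∀e ∃f (T(e,e) ∨ ¬N(f)))
All bound variables are already distinct, so no renaming is needed.
Pull the quantifiers to the front (each side's bound variable is not free in the other side):
  ∀g ∃c ∀e ∃f (N(g) ∧ T(c,c) ∧ (T(e,e) ∨ ¬N(f)))
The prefix is ∀g ∃c ∀e ∃f: 2 universal, 2 existential.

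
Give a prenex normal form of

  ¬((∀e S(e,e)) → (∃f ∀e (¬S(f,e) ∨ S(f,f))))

Eliminate → and ↔ using ¬ and ∨.
  ¬(¬(∀e S(e,e)) ∨ (∃f ∀e (¬S(f,e) ∨ S(f,f))))
Drive negations inward (¬∀x A ≡ ∃x ¬A, ¬∃x A ≡ ∀x ¬A, De Morgan for ∧/∨):
  (∀e S(e,e)) ∧ (∀f ∃e (S(f,e) ∧ ¬S(f,f)))
Standardize variables apart so no two quantifiers bind the same name: e↦s.
  (∀e S(e,e)) ∧ (∀f ∃s (S(f,s) ∧ ¬S(f,f)))
Pull the quantifiers to the front (each side's bound variable is not free in the other side):
  ∀e ∀f ∃s (S(e,e) ∧ S(f,s) ∧ ¬S(f,f))

∀e ∀f ∃s (S(e,e) ∧ S(f,s) ∧ ¬S(f,f))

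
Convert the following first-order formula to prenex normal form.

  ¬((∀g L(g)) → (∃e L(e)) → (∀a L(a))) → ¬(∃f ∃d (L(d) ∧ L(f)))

Rewrite implications/biconditionals: A → B as ¬A ∨ B.
  ¬¬(¬(∀g L(g)) ∨ ¬(∃e L(e)) ∨ (∀a L(a))) ∨ ¬(∃f ∃d (L(d) ∧ L(f)))
Drive negations inward (¬∀x A ≡ ∃x ¬A, ¬∃x A ≡ ∀x ¬A, De Morgan for ∧/∨):
  (∃g ¬L(g)) ∨ (∀e ¬L(e)) ∨ (∀a L(a)) ∨ (∀f ∀d (¬L(d) ∨ ¬L(f)))
All bound variables are already distinct, so no renaming is needed.
Finally move all quantifiers to the prefix:
  ∃g ∀e ∀a ∀f ∀d (¬L(g) ∨ ¬L(e) ∨ L(a) ∨ ¬L(d) ∨ ¬L(f))

∃g ∀e ∀a ∀f ∀d (¬L(g) ∨ ¬L(e) ∨ L(a) ∨ ¬L(d) ∨ ¬L(f))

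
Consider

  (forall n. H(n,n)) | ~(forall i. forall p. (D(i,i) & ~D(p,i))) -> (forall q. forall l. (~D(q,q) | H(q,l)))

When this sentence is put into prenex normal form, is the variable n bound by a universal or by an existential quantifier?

Eliminate → and ↔ using ¬ and ∨.
  ~((forall n. H(n,n)) | ~(forall i. forall p. (D(i,i) & ~D(p,i)))) | (forall q. forall l. (~D(q,q) | H(q,l)))
Move each ¬ inward, flipping quantifiers it crosses:
  (exists n. ~H(n,n)) & (forall i. forall p. (D(i,i) & ~D(p,i))) | (forall q. forall l. (~D(q,q) | H(q,l)))
Extract every quantifier outward, since the variables are now distinct and don't occur free across branches:
  exists n. forall i. forall p. forall q. forall l. (~H(n,n) & D(i,i) & ~D(p,i) | ~D(q,q) | H(q,l))
The quantifier forall n sits under an odd number of negations (counting the antecedent side of each →), so it flips to exists n.

existential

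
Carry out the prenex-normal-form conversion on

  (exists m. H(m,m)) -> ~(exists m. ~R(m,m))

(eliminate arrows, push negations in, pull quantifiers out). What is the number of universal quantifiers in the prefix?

2

Eliminate → and ↔ using ¬ and ∨.
  ~(exists m. H(m,m)) | ~(exists m. ~R(m,m))
Move each ¬ inward, flipping quantifiers it crosses:
  (forall m. ~H(m,m)) | (forall m. R(m,m))
Standardize variables apart so no two quantifiers bind the same name: m↦w.
  (forall m. ~H(m,m)) | (forall w. R(w,w))
Finally move all quantifiers to the prefix:
  forall m. forall w. (~H(m,m) | R(w,w))
The prefix is forall m forall w: 2 universal, 0 existential.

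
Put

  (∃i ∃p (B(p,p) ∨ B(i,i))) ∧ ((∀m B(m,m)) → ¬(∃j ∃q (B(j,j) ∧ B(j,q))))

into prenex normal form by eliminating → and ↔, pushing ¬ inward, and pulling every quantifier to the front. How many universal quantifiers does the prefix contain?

2

Rewrite implications/biconditionals: A → B as ¬A ∨ B.
  (∃i ∃p (B(p,p) ∨ B(i,i))) ∧ (¬(∀m B(m,m)) ∨ ¬(∃j ∃q (B(j,j) ∧ B(j,q))))
Push ¬ through the quantifiers and connectives to reach negation normal form:
  (∃i ∃p (B(p,p) ∨ B(i,i))) ∧ ((∃m ¬B(m,m)) ∨ (∀j ∀q (¬B(j,j) ∨ ¬B(j,q))))
Pull the quantifiers to the front (each side's bound variable is not free in the other side):
  ∃i ∃p ∃m ∀j ∀q ((B(p,p) ∨ B(i,i)) ∧ (¬B(m,m) ∨ ¬B(j,j) ∨ ¬B(j,q)))
The prefix is ∃i ∃p ∃m ∀j ∀q: 2 universal, 3 existential.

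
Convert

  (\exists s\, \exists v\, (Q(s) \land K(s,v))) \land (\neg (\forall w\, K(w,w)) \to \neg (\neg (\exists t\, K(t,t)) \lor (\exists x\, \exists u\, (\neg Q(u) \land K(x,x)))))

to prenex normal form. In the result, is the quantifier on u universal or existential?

Eliminate → and ↔ using ¬ and ∨.
  (\exists s\, \exists v\, (Q(s) \land K(s,v))) \land (\neg \neg (\forall w\, K(w,w)) \lor \neg (\neg (\exists t\, K(t,t)) \lor (\exists x\, \exists u\, (\neg Q(u) \land K(x,x)))))
Drive negations inward (¬∀x A ≡ ∃x ¬A, ¬∃x A ≡ ∀x ¬A, De Morgan for ∧/∨):
  (\exists s\, \exists v\, (Q(s) \land K(s,v))) \land ((\forall w\, K(w,w)) \lor (\exists t\, K(t,t)) \land (\forall x\, \forall u\, (Q(u) \lor \neg K(x,x))))
All bound variables are already distinct, so no renaming is needed.
Pull the quantifiers to the front (each side's bound variable is not free in the other side):
  \exists s\, \exists v\, \forall w\, \exists t\, \forall x\, \forall u\, (Q(s) \land K(s,v) \land (K(w,w) \lor K(t,t) \land (Q(u) \lor \neg K(x,x))))
The quantifier \exists u sits under an odd number of negations (counting the antecedent side of each →), so it flips to \forall u.

universal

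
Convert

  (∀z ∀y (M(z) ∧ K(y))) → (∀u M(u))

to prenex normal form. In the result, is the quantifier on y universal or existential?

Eliminate → and ↔ using ¬ and ∨.
  ¬(∀z ∀y (M(z) ∧ K(y))) ∨ (∀u M(u))
Move each ¬ inward, flipping quantifiers it crosses:
  (∃z ∃y (¬M(z) ∨ ¬K(y))) ∨ (∀u M(u))
All bound variables are already distinct, so no renaming is needed.
Finally move all quantifiers to the prefix:
  ∃z ∃y ∀u (¬M(z) ∨ ¬K(y) ∨ M(u))
The quantifier ∀y sits under an odd number of negations (counting the antecedent side of each →), so it flips to ∃y.

existential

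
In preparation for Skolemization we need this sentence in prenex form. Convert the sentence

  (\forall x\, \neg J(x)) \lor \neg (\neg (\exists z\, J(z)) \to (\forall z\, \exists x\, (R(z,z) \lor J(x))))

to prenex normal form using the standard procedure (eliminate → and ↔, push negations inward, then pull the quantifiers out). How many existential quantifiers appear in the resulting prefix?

Rewrite implications/biconditionals: A → B as ¬A ∨ B.
  (\forall x\, \neg J(x)) \lor \neg (\neg \neg (\exists z\, J(z)) \lor (\forall z\, \exists x\, (R(z,z) \lor J(x))))
Move each ¬ inward, flipping quantifiers it crosses:
  (\forall x\, \neg J(x)) \lor (\forall z\, \neg J(z)) \land (\exists z\, \forall x\, (\neg R(z,z) \land \neg J(x)))
Give each quantifier a distinct variable: z↦p, x↦q.
  (\forall x\, \neg J(x)) \lor (\forall z\, \neg J(z)) \land (\exists p\, \forall q\, (\neg R(p,p) \land \neg J(q)))
Finally move all quantifiers to the prefix:
  \forall x\, \forall z\, \exists p\, \forall q\, (\neg J(x) \lor \neg J(z) \land \neg R(p,p) \land \neg J(q))
The prefix is \forall x \forall z \exists p \forall q: 3 universal, 1 existential.

1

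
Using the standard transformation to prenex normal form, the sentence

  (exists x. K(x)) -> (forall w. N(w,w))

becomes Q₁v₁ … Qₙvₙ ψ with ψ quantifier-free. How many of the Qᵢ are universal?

First replace A → B with ¬A ∨ B.
  ~(exists x. K(x)) | (forall w. N(w,w))
Drive negations inward (¬∀x A ≡ ∃x ¬A, ¬∃x A ≡ ∀x ¬A, De Morgan for ∧/∨):
  (forall x. ~K(x)) | (forall w. N(w,w))
Extract every quantifier outward, since the variables are now distinct and don't occur free across branches:
  forall x. forall w. (~K(x) | N(w,w))
The prefix is forall x forall w: 2 universal, 0 existential.

2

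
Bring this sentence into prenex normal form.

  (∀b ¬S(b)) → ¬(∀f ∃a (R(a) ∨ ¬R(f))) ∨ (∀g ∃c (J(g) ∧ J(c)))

∃b ∃f ∀a ∀g ∃c (S(b) ∨ ¬R(a) ∧ R(f) ∨ J(g) ∧ J(c))

Rewrite implications/biconditionals: A → B as ¬A ∨ B.
  ¬(∀b ¬S(b)) ∨ ¬(∀f ∃a (R(a) ∨ ¬R(f))) ∨ (∀g ∃c (J(g) ∧ J(c)))
Push ¬ through the quantifiers and connectives to reach negation normal form:
  (∃b S(b)) ∨ (∃f ∀a (¬R(a) ∧ R(f))) ∨ (∀g ∃c (J(g) ∧ J(c)))
All bound variables are already distinct, so no renaming is needed.
Extract every quantifier outward, since the variables are now distinct and don't occur free across branches:
  ∃b ∃f ∀a ∀g ∃c (S(b) ∨ ¬R(a) ∧ R(f) ∨ J(g) ∧ J(c))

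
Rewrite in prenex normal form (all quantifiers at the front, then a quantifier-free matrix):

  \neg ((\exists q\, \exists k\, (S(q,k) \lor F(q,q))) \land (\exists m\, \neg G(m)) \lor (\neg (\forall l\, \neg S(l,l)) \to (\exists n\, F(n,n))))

Rewrite implications/biconditionals: A → B as ¬A ∨ B.
  \neg ((\exists q\, \exists k\, (S(q,k) \lor F(q,q))) \land (\exists m\, \neg G(m)) \lor \neg \neg (\forall l\, \neg S(l,l)) \lor (\exists n\, F(n,n)))
Drive negations inward (¬∀x A ≡ ∃x ¬A, ¬∃x A ≡ ∀x ¬A, De Morgan for ∧/∨):
  ((\forall q\, \forall k\, (\neg S(q,k) \land \neg F(q,q))) \lor (\forall m\, G(m))) \land (\exists l\, S(l,l)) \land (\forall n\, \neg F(n,n))
All bound variables are already distinct, so no renaming is needed.
Pull the quantifiers to the front (each side's bound variable is not free in the other side):
  \forall q\, \forall k\, \forall m\, \exists l\, \forall n\, ((\neg S(q,k) \land \neg F(q,q) \lor G(m)) \land S(l,l) \land \neg F(n,n))

\forall q\, \forall k\, \forall m\, \exists l\, \forall n\, ((\neg S(q,k) \land \neg F(q,q) \lor G(m)) \land S(l,l) \land \neg F(n,n))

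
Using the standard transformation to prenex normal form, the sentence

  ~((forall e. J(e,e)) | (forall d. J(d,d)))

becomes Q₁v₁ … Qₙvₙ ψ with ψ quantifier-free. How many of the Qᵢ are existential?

2

Push ¬ through the quantifiers and connectives to reach negation normal form:
  (exists e. ~J(e,e)) & (exists d. ~J(d,d))
Finally move all quantifiers to the prefix:
  exists e. exists d. (~J(e,e) & ~J(d,d))
The prefix is exists e exists d: 0 universal, 2 existential.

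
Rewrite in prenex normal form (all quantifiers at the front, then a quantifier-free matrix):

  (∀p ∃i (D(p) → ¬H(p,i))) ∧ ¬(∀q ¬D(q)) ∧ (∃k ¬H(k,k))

Rewrite implications/biconditionals: A → B as ¬A ∨ B.
  (∀p ∃i (¬D(p) ∨ ¬H(p,i))) ∧ ¬(∀q ¬D(q)) ∧ (∃k ¬H(k,k))
Drive negations inward (¬∀x A ≡ ∃x ¬A, ¬∃x A ≡ ∀x ¬A, De Morgan for ∧/∨):
  (∀p ∃i (¬D(p) ∨ ¬H(p,i))) ∧ (∃q D(q)) ∧ (∃k ¬H(k,k))
Pull the quantifiers to the front (each side's bound variable is not free in the other side):
  ∀p ∃i ∃q ∃k ((¬D(p) ∨ ¬H(p,i)) ∧ D(q) ∧ ¬H(k,k))

∀p ∃i ∃q ∃k ((¬D(p) ∨ ¬H(p,i)) ∧ D(q) ∧ ¬H(k,k))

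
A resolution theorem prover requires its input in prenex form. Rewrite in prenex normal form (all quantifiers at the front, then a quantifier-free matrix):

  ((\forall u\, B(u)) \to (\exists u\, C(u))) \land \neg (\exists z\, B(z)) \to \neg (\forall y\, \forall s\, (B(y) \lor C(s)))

First replace A → B with ¬A ∨ B.
  \neg ((\neg (\forall u\, B(u)) \lor (\exists u\, C(u))) \land \neg (\exists z\, B(z))) \lor \neg (\forall y\, \forall s\, (B(y) \lor C(s)))
Move each ¬ inward, flipping quantifiers it crosses:
  (\forall u\, B(u)) \land (\forall u\, \neg C(u)) \lor (\exists z\, B(z)) \lor (\exists y\, \exists s\, (\neg B(y) \land \neg C(s)))
Standardize variables apart so no two quantifiers bind the same name: u↦x1.
  (\forall u\, B(u)) \land (\forall x1\, \neg C(x1)) \lor (\exists z\, B(z)) \lor (\exists y\, \exists s\, (\neg B(y) \land \neg C(s)))
Pull the quantifiers to the front (each side's bound variable is not free in the other side):
  \forall u\, \forall x1\, \exists z\, \exists y\, \exists s\, (B(u) \land \neg C(x1) \lor B(z) \lor \neg B(y) \land \neg C(s))

\forall u\, \forall x1\, \exists z\, \exists y\, \exists s\, (B(u) \land \neg C(x1) \lor B(z) \lor \neg B(y) \land \neg C(s))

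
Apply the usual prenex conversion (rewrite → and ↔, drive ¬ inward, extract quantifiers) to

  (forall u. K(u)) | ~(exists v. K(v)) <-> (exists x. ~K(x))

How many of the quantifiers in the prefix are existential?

First replace A → B with ¬A ∨ B; A ↔ B as (¬A ∨ B) ∧ (¬B ∨ A).
  (~((forall u. K(u)) | ~(exists v. K(v))) | (exists x. ~K(x))) & (~(exists x. ~K(x)) | (forall u. K(u)) | ~(exists v. K(v)))
Move each ¬ inward, flipping quantifiers it crosses:
  ((exists u. ~K(u)) & (exists v. K(v)) | (exists x. ~K(x))) & ((forall x. K(x)) | (forall u. K(u)) | (forall v. ~K(v)))
Give each quantifier a distinct variable: x↦w1, u↦z1, v↦y.
  ((exists u. ~K(u)) & (exists v. K(v)) | (exists x. ~K(x))) & ((forall w1. K(w1)) | (forall z1. K(z1)) | (forall y. ~K(y)))
Extract every quantifier outward, since the variables are now distinct and don't occur free across branches:
  exists u. exists v. exists x. forall w1. forall z1. forall y. ((~K(u) & K(v) | ~K(x)) & (K(w1) | K(z1) | ~K(y)))
The prefix is exists u exists v exists x forall w1 forall z1 forall y: 3 universal, 3 existential.

3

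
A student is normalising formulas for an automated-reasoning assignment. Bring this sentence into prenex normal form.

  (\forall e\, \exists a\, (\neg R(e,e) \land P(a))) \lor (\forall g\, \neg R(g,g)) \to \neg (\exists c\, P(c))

\exists e\, \forall a\, \exists g\, \forall c\, ((R(e,e) \lor \neg P(a)) \land R(g,g) \lor \neg P(c))

Rewrite implications/biconditionals: A → B as ¬A ∨ B.
  \neg ((\forall e\, \exists a\, (\neg R(e,e) \land P(a))) \lor (\forall g\, \neg R(g,g))) \lor \neg (\exists c\, P(c))
Move each ¬ inward, flipping quantifiers it crosses:
  (\exists e\, \forall a\, (R(e,e) \lor \neg P(a))) \land (\exists g\, R(g,g)) \lor (\forall c\, \neg P(c))
All bound variables are already distinct, so no renaming is needed.
Finally move all quantifiers to the prefix:
  \exists e\, \forall a\, \exists g\, \forall c\, ((R(e,e) \lor \neg P(a)) \land R(g,g) \lor \neg P(c))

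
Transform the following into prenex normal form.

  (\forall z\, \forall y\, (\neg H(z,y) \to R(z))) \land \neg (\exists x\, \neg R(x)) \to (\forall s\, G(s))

Rewrite implications/biconditionals: A → B as ¬A ∨ B.
  \neg ((\forall z\, \forall y\, (\neg \neg H(z,y) \lor R(z))) \land \neg (\exists x\, \neg R(x))) \lor (\forall s\, G(s))
Move each ¬ inward, flipping quantifiers it crosses:
  (\exists z\, \exists y\, (\neg H(z,y) \land \neg R(z))) \lor (\exists x\, \neg R(x)) \lor (\forall s\, G(s))
Extract every quantifier outward, since the variables are now distinct and don't occur free across branches:
  \exists z\, \exists y\, \exists x\, \forall s\, (\neg H(z,y) \land \neg R(z) \lor \neg R(x) \lor G(s))

\exists z\, \exists y\, \exists x\, \forall s\, (\neg H(z,y) \land \neg R(z) \lor \neg R(x) \lor G(s))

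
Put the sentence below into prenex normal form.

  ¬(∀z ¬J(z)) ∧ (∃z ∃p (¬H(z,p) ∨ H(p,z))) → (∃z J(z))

∀z ∀z1 ∀p ∃u1 (¬J(z) ∨ H(z1,p) ∧ ¬H(p,z1) ∨ J(u1))

Rewrite implications/biconditionals: A → B as ¬A ∨ B.
  ¬(¬(∀z ¬J(z)) ∧ (∃z ∃p (¬H(z,p) ∨ H(p,z)))) ∨ (∃z J(z))
Drive negations inward (¬∀x A ≡ ∃x ¬A, ¬∃x A ≡ ∀x ¬A, De Morgan for ∧/∨):
  (∀z ¬J(z)) ∨ (∀z ∀p (H(z,p) ∧ ¬H(p,z))) ∨ (∃z J(z))
Give each quantifier a distinct variable: z↦z1, z↦u1.
  (∀z ¬J(z)) ∨ (∀z1 ∀p (H(z1,p) ∧ ¬H(p,z1))) ∨ (∃u1 J(u1))
Pull the quantifiers to the front (each side's bound variable is not free in the other side):
  ∀z ∀z1 ∀p ∃u1 (¬J(z) ∨ H(z1,p) ∧ ¬H(p,z1) ∨ J(u1))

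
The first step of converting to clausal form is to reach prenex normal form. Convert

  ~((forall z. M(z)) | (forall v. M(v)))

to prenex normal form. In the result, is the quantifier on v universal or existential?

Drive negations inward (¬∀x A ≡ ∃x ¬A, ¬∃x A ≡ ∀x ¬A, De Morgan for ∧/∨):
  (exists z. ~M(z)) & (exists v. ~M(v))
All bound variables are already distinct, so no renaming is needed.
Extract every quantifier outward, since the variables are now distinct and don't occur free across branches:
  exists z. exists v. (~M(z) & ~M(v))
The quantifier forall v sits under an odd number of negations, so it flips to exists v.

existential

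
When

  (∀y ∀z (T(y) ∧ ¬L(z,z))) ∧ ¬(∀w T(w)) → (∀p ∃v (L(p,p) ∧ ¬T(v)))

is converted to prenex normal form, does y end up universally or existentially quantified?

Eliminate → and ↔ using ¬ and ∨.
  ¬((∀y ∀z (T(y) ∧ ¬L(z,z))) ∧ ¬(∀w T(w))) ∨ (∀p ∃v (L(p,p) ∧ ¬T(v)))
Push ¬ through the quantifiers and connectives to reach negation normal form:
  (∃y ∃z (¬T(y) ∨ L(z,z))) ∨ (∀w T(w)) ∨ (∀p ∃v (L(p,p) ∧ ¬T(v)))
Pull the quantifiers to the front (each side's bound variable is not free in the other side):
  ∃y ∃z ∀w ∀p ∃v (¬T(y) ∨ L(z,z) ∨ T(w) ∨ L(p,p) ∧ ¬T(v))
The quantifier ∀y sits under an odd number of negations (counting the antecedent side of each →), so it flips to ∃y.

existential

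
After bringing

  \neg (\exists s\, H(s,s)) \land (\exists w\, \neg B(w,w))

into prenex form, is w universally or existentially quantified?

existential

Push ¬ through the quantifiers and connectives to reach negation normal form:
  (\forall s\, \neg H(s,s)) \land (\exists w\, \neg B(w,w))
All bound variables are already distinct, so no renaming is needed.
Pull the quantifiers to the front (each side's bound variable is not free in the other side):
  \forall s\, \exists w\, (\neg H(s,s) \land \neg B(w,w))
The quantifier \exists w sits under an even number of negations, so it remains existential.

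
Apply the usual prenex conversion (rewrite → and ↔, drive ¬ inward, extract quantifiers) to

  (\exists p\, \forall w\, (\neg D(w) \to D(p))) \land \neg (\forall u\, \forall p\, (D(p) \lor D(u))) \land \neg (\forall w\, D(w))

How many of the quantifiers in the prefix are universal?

1

Eliminate → and ↔ using ¬ and ∨.
  (\exists p\, \forall w\, (\neg \neg D(w) \lor D(p))) \land \neg (\forall u\, \forall p\, (D(p) \lor D(u))) \land \neg (\forall w\, D(w))
Move each ¬ inward, flipping quantifiers it crosses:
  (\exists p\, \forall w\, (D(w) \lor D(p))) \land (\exists u\, \exists p\, (\neg D(p) \land \neg D(u))) \land (\exists w\, \neg D(w))
Rename bound variables to avoid capture: p↦z, w↦s.
  (\exists p\, \forall w\, (D(w) \lor D(p))) \land (\exists u\, \exists z\, (\neg D(z) \land \neg D(u))) \land (\exists s\, \neg D(s))
Pull the quantifiers to the front (each side's bound variable is not free in the other side):
  \exists p\, \forall w\, \exists u\, \exists z\, \exists s\, ((D(w) \lor D(p)) \land \neg D(z) \land \neg D(u) \land \neg D(s))
The prefix is \exists p \forall w \exists u \exists z \exists s: 1 universal, 4 existential.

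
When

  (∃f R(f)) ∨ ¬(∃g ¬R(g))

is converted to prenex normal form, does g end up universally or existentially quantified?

universal

Move each ¬ inward, flipping quantifiers it crosses:
  (∃f R(f)) ∨ (∀g R(g))
All bound variables are already distinct, so no renaming is needed.
Pull the quantifiers to the front (each side's bound variable is not free in the other side):
  ∃f ∀g (R(f) ∨ R(g))
The quantifier ∃g sits under an odd number of negations, so it flips to ∀g.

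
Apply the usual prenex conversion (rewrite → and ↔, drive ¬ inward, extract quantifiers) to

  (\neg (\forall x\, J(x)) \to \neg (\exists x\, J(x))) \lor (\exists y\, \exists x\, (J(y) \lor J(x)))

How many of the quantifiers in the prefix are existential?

Rewrite implications/biconditionals: A → B as ¬A ∨ B.
  \neg \neg (\forall x\, J(x)) \lor \neg (\exists x\, J(x)) \lor (\exists y\, \exists x\, (J(y) \lor J(x)))
Push ¬ through the quantifiers and connectives to reach negation normal form:
  (\forall x\, J(x)) \lor (\forall x\, \neg J(x)) \lor (\exists y\, \exists x\, (J(y) \lor J(x)))
Rename bound variables to avoid capture: x↦v, x↦z.
  (\forall x\, J(x)) \lor (\forall v\, \neg J(v)) \lor (\exists y\, \exists z\, (J(y) \lor J(z)))
Pull the quantifiers to the front (each side's bound variable is not free in the other side):
  \forall x\, \forall v\, \exists y\, \exists z\, (J(x) \lor \neg J(v) \lor J(y) \lor J(z))
The prefix is \forall x \forall v \exists y \exists z: 2 universal, 2 existential.

2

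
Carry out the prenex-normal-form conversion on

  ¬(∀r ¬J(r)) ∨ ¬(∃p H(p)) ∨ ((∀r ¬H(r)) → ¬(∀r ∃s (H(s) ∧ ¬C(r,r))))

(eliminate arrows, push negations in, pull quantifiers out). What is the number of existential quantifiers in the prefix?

Rewrite implications/biconditionals: A → B as ¬A ∨ B.
  ¬(∀r ¬J(r)) ∨ ¬(∃p H(p)) ∨ ¬(∀r ¬H(r)) ∨ ¬(∀r ∃s (H(s) ∧ ¬C(r,r)))
Push ¬ through the quantifiers and connectives to reach negation normal form:
  (∃r J(r)) ∨ (∀p ¬H(p)) ∨ (∃r H(r)) ∨ (∃r ∀s (¬H(s) ∨ C(r,r)))
Give each quantifier a distinct variable: r↦v1, r↦y1.
  (∃r J(r)) ∨ (∀p ¬H(p)) ∨ (∃v1 H(v1)) ∨ (∃y1 ∀s (¬H(s) ∨ C(y1,y1)))
Finally move all quantifiers to the prefix:
  ∃r ∀p ∃v1 ∃y1 ∀s (J(r) ∨ ¬H(p) ∨ H(v1) ∨ ¬H(s) ∨ C(y1,y1))
The prefix is ∃r ∀p ∃v1 ∃y1 ∀s: 2 universal, 3 existential.

3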